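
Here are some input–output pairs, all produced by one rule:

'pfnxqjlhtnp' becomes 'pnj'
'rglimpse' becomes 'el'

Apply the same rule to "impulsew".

Rule — move the last 3 characters to the front (rotate right by 3), then keep one character in every 3, starting at position 3 (positions 3rd, 6th, 9th, ...).
For "impulsew", step one produces "sewimpul"; step two turns that into "wp".

wp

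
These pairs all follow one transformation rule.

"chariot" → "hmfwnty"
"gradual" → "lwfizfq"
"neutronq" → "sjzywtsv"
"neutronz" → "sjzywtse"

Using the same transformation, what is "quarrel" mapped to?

The pattern: shift every letter 5 places forward in the alphabet (wrapping around).
Doing the same to "quarrel": "vzfwwjq".

vzfwwjq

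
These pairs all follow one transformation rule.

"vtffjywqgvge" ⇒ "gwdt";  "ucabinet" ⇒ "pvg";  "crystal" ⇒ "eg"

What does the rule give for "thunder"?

uq

The transformation: keep one character in every 3, starting at position 2 (positions 2nd, 5th, 8th, ...), then shift every letter 13 places forward in the alphabet (wrapping around) — i.e. ROT13.
Working it through for "thunder": intermediate "hd", final "uq".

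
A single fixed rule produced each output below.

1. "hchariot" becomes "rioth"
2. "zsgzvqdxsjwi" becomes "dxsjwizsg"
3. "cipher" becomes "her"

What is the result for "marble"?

Rule — swap the front and back halves of the string, then delete the last 3 characters.
On "marble": the first step gives "blemar", and the second then gives "ble".

ble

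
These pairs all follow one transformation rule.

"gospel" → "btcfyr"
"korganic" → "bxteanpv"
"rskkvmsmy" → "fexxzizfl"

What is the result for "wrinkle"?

Looking at the pairs, the operation is to swap each adjacent pair of characters (1↔2, 3↔4, ...), then shift every letter 13 places forward in the alphabet (wrapping around) — i.e. ROT13.
For "wrinkle", step one produces "rwnilke"; step two turns that into "ejavyxr".
(Check on "korganic": → "okgrnaci" → "bxteanpv" ✓)

ejavyxr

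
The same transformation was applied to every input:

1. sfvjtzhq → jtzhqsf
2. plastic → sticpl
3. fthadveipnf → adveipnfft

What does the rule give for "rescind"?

The transformation: move the first 2 characters to the end (rotate left by 2), then delete the first character.
Starting from "rescind": after the first operation, "scindre"; after the second, "cindre".

cindre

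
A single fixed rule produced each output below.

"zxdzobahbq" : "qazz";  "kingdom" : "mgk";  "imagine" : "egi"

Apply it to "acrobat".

Looking at the pairs, the operation is to reverse the string, then keep one character in every 3, starting at position 1 (positions 1st, 4th, 7th, ...).
For "acrobat", step one produces "taborca"; step two turns that into "toa".

toa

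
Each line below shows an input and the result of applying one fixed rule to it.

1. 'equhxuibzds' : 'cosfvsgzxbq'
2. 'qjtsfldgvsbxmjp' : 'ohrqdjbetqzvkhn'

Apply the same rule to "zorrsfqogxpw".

Rule — shift every letter 2 places backward in the alphabet (wrapping around).
For "zorrsfqogxpw" the result is "xmppqdomevnu".

xmppqdomevnu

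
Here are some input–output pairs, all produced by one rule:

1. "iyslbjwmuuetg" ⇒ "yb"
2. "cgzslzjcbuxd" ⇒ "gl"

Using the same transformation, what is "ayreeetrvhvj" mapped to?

Looking at the pairs, the operation is to keep one character in every 3, starting at position 2 (positions 2nd, 5th, 8th, ...), then delete the last 2 characters.
"ayreeetrvhvj" → "yerv" → "ye".

ye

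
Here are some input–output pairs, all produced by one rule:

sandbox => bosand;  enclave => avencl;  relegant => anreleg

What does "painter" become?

tepain

Rule — delete the last character, then move the last 2 characters to the front (rotate right by 2).
Working it through for "painter": intermediate "painte", final "tepain".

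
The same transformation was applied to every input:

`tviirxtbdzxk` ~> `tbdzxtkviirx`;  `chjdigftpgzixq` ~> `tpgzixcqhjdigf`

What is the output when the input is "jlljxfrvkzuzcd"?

vkzuzcjdlljxfr

The pattern: swap the first and last characters, then swap the front and back halves of the string.
"jlljxfrvkzuzcd" → "dlljxfrvkzuzcj" → "vkzuzcjdlljxfr".
(Check on "tviirxtbdzxk": → "kviirxtbdzxt" → "tbdzxtkviirx" ✓)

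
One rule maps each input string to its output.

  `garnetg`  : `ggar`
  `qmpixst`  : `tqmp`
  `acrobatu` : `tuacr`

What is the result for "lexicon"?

In each case the input is transformed by: move the first 3 characters to the end (rotate left by 3), then delete the first 3 characters.
On "lexicon": the first step gives "iconlex", and the second then gives "nlex".

nlex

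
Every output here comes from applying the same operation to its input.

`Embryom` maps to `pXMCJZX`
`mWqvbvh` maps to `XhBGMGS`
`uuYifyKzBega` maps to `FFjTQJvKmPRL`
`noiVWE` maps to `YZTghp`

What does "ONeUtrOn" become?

The transformation: shift every letter 11 places forward in the alphabet (wrapping around), then flip the case of every letter.
On "ONeUtrOn": the first step gives "ZYpFecZy", and the second then gives "zyPfECzY".

zyPfECzY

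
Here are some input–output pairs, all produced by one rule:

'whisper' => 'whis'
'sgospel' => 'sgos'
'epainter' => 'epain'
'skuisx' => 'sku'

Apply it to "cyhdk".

The transformation: delete the last 3 characters.
Doing the same to "cyhdk": "cy".

cy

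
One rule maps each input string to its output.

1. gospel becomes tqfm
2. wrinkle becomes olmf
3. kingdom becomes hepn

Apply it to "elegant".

hbou

Looking at the pairs, the operation is to shift every letter 1 place forward in the alphabet (wrapping around), then keep only the last 4 characters.
Starting from "elegant": after the first operation, "fmfhbou"; after the second, "hbou".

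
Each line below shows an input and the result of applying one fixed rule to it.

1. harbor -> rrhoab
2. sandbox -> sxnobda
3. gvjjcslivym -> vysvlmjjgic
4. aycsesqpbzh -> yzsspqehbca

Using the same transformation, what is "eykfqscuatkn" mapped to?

Rule — sort the characters into reverse alphabetical order, then swap each adjacent pair of characters (1↔2, 3↔4, ...).
On "eykfqscuatkn": the first step gives "yutsqnkkfeca", and the second then gives "uystnqkkefac".
(Check on "gvjjcslivym": → "yvvsmljjigc" → "vysvlmjjgic" ✓)

uystnqkkefac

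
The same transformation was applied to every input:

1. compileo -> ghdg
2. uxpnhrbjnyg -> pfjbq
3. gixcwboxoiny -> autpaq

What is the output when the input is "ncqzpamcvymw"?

The rule is to keep every other character starting from the second (positions 2nd, 4th, 6th, ...), then shift every letter 8 places backward in the alphabet (wrapping around).
On "ncqzpamcvymw": the first step gives "czacyw", and the second then gives "ursuqo".
(Check on "compileo": → "oplo" → "ghdg" ✓)

ursuqo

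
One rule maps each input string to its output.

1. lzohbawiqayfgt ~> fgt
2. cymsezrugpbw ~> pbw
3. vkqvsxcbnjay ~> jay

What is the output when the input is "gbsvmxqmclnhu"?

Each output is the input with this applied: keep only the last 3 characters.
Doing the same to "gbsvmxqmclnhu": "nhu".

nhu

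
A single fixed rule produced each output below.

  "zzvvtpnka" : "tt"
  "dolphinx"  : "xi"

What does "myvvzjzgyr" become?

gs

In each case the input is transformed by: shift every letter 6 places backward in the alphabet (wrapping around), then keep only the first 2 characters.
Starting from "myvvzjzgyr": after the first operation, "gspptdtasl"; after the second, "gs".
(Check on "dolphinx": → "xifjbchr" → "xi" ✓)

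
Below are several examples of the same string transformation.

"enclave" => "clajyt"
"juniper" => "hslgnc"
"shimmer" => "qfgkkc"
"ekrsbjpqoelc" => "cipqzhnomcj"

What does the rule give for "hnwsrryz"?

What's happening: delete the last character, then shift every letter 2 places backward in the alphabet (wrapping around).
Starting from "hnwsrryz": after the first operation, "hnwsrry"; after the second, "fluqppw".

fluqppw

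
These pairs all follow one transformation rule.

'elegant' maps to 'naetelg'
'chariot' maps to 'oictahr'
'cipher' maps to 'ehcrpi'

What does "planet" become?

enptal

The pattern: move the last 3 characters to the front (rotate right by 3), then swap each adjacent pair of characters (1↔2, 3↔4, ...).
Applying both steps to "planet": "netpla", then "enptal".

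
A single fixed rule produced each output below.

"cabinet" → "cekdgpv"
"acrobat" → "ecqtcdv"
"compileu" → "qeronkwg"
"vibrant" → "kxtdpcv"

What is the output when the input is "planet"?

nrpcvg

The pattern: shift every letter 2 places forward in the alphabet (wrapping around), then swap each adjacent pair of characters (1↔2, 3↔4, ...).
On "planet" that produces "nrpcvg".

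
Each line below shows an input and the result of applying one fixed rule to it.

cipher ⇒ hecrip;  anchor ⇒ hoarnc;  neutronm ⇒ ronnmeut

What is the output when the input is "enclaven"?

The transformation: swap the first and last characters, then swap the front and back halves of the string.
For "enclaven" the result is "aveenncl".

aveenncl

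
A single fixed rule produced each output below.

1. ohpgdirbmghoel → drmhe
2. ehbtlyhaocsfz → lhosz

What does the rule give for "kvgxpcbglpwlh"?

The transformation: keep every other character starting from the first (positions 1st, 3rd, 5th, ...), then delete the first 2 characters.
"kvgxpcbglpwlh" → "kgpblwh" → "pblwh".

pblwh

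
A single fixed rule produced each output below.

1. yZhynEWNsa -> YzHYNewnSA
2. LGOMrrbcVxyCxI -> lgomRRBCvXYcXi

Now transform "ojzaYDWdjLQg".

OJZAydwDJlqG

The pattern: flip the case of every letter.
For "ojzaYDWdjLQg" the result is "OJZAydwDJlqG".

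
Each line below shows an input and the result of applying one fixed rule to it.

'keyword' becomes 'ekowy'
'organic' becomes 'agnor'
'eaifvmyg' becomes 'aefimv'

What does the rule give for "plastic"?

The pattern: delete the last 2 characters, then sort the characters into alphabetical order.
On "plastic": the first step gives "plast", and the second then gives "alpst".

alpst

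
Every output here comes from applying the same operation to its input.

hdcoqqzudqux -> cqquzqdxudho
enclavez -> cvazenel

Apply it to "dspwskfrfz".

pksrfzfsdw

The transformation: swap each adjacent pair of characters (1↔2, 3↔4, ...), then move the first 3 characters to the end (rotate left by 3).
Applying both steps to "dspwskfrfz": "sdwpksrfzf", then "pksrfzfsdw".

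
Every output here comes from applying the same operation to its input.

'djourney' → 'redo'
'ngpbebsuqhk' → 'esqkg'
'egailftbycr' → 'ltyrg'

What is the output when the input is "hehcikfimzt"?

ifmte

Each output is the input with this applied: move the first 3 characters to the end (rotate left by 3), then keep every other character starting from the second (positions 2nd, 4th, 6th, ...).
Applying both steps to "hehcikfimzt": "cikfimztheh", then "ifmte".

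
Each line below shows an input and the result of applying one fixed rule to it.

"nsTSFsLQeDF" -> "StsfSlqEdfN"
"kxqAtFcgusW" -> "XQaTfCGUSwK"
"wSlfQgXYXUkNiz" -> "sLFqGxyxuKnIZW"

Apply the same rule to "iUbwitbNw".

Each output is the input with this applied: flip the case of every letter, then move the first character to the end.
For "iUbwitbNw", step one produces "IuBWITBnW"; step two turns that into "uBWITBnWI".
(Check on "kxqAtFcgusW": → "KXQaTfCGUSw" → "XQaTfCGUSwK" ✓)

uBWITBnWI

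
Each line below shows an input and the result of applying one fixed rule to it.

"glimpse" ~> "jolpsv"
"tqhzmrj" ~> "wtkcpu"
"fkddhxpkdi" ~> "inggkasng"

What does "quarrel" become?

Rule — shift every letter 3 places forward in the alphabet (wrapping around), then delete the last character.
For "quarrel", step one produces "txduuho"; step two turns that into "txduuh".

txduuh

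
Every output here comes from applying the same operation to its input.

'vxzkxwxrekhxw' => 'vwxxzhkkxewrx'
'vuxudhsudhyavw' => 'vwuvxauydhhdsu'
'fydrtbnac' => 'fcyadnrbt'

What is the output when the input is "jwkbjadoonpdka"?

Looking at the pairs, the operation is to take characters alternately from the front and the back (1st, last, 2nd, 2nd-last, ...).
So "jwkbjadoonpdka" becomes "jawkkdbpjnaodo".

jawkkdbpjnaodo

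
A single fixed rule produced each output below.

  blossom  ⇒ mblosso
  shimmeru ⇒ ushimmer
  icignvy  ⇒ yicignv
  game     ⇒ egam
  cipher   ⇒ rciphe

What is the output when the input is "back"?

kbac

Rule — move the last character to the front.
Applying that to "back" gives "kbac".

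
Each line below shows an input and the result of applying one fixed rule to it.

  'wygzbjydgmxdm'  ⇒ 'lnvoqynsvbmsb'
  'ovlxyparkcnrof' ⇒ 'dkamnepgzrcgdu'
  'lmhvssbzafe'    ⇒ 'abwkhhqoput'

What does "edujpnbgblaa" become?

tsjyecqvqapp

What's happening: shift every letter 11 places backward in the alphabet (wrapping around).
On "edujpnbgblaa" that produces "tsjyecqvqapp".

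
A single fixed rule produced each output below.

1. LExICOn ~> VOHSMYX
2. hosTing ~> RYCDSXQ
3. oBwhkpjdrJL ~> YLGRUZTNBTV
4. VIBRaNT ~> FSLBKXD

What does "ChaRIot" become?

MRKBSYD

Rule — shift every letter 10 places forward in the alphabet (wrapping around), then convert every letter to uppercase.
On "ChaRIot": the first step gives "MrkBSyd", and the second then gives "MRKBSYD".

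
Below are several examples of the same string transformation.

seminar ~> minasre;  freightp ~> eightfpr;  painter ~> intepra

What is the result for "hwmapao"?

In each case the input is transformed by: swap the first and last characters, then move the first 2 characters to the end (rotate left by 2).
Applying that to "hwmapao" gives "mapahow".
(Check on "seminar": → "reminas" → "minasre" ✓)

mapahow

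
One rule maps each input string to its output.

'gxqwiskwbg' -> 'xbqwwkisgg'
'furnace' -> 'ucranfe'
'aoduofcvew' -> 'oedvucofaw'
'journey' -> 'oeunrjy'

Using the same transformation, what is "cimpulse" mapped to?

ismlpuce

The rule is to take characters alternately from the front and the back (1st, last, 2nd, 2nd-last, ...), then move the first 2 characters to the end (rotate left by 2).
Starting from "cimpulse": after the first operation, "ceismlpu"; after the second, "ismlpuce".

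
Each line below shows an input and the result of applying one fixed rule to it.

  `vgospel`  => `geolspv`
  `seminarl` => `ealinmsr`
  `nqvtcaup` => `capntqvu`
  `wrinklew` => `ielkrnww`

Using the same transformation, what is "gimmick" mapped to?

What's happening: sort the characters into alphabetical order, then swap each adjacent pair of characters (1↔2, 3↔4, ...).
For "gimmick", step one produces "cgiikmm"; step two turns that into "gciimkm".

gciimkm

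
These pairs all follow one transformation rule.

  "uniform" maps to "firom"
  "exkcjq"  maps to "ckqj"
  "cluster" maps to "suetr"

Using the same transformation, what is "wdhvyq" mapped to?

The rule is to swap each adjacent pair of characters (1↔2, 3↔4, ...), then delete the first 2 characters.
Starting from "wdhvyq": after the first operation, "dwvhqy"; after the second, "vhqy".

vhqy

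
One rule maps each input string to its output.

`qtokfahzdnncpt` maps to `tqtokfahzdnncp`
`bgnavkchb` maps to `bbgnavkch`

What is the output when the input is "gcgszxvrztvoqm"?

mgcgszxvrztvoq

The rule is to move the last character to the front.
So "gcgszxvrztvoqm" becomes "mgcgszxvrztvoq".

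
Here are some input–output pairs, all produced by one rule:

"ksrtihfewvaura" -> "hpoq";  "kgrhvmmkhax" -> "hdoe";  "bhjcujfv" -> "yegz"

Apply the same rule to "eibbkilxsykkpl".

In each case the input is transformed by: shift every letter 3 places backward in the alphabet (wrapping around), then keep only the first 4 characters.
Starting from "eibbkilxsykkpl": after the first operation, "bfyyhfiupvhhmi"; after the second, "bfyy".

bfyy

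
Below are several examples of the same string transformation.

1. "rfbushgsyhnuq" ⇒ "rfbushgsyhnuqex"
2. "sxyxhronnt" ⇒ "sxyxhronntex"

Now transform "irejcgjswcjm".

irejcgjswcjmex

The pattern: append "ex".
For "irejcgjswcjm" the result is "irejcgjswcjmex".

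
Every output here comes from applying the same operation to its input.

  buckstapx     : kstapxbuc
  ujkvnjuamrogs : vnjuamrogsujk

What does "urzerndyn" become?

erndynurz

The rule is to move the first 3 characters to the end (rotate left by 3).
For "urzerndyn" the result is "erndynurz".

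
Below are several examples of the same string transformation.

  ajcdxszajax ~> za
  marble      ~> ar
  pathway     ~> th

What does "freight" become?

ei

The rule is to move the last 3 characters to the front (rotate right by 3), then keep only the last 2 characters.
"freight" → "ghtfrei" → "ei".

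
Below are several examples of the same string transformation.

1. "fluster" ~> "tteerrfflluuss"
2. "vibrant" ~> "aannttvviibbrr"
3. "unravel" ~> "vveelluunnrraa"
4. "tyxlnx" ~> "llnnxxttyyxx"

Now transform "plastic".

The rule is to move the last 3 characters to the front (rotate right by 3), then double every character.
For "plastic", step one produces "ticplas"; step two turns that into "ttiiccppllaass".

ttiiccppllaass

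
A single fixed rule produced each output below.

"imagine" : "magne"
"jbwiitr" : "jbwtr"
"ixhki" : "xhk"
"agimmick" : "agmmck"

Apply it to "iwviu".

wvu

Rule — remove every "i".
For "iwviu" the result is "wvu".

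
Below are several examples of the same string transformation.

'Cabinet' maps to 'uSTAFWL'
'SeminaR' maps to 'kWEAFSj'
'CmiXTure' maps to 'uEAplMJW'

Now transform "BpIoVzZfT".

Looking at the pairs, the operation is to flip the case of every letter, then shift every letter 8 places backward in the alphabet (wrapping around).
Working it through for "BpIoVzZfT": intermediate "bPiOvZzFt", final "tHaGnRrXl".

tHaGnRrXl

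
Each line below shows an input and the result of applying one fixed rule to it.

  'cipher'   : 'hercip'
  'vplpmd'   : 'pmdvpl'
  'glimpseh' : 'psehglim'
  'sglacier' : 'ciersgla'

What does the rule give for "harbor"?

In each case the input is transformed by: swap the front and back halves of the string.
For "harbor" the result is "borhar".

borhar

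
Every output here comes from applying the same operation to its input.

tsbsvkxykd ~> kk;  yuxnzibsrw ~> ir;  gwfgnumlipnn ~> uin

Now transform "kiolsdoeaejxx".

Each output is the input with this applied: keep one character in every 3, starting at position 3 (positions 3rd, 6th, 9th, ...), then delete the first character.
Starting from "kiolsdoeaejxx": after the first operation, "odax"; after the second, "dax".

dax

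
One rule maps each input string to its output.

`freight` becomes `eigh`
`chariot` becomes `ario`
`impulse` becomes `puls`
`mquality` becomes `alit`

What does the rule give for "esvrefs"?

vref

Looking at the pairs, the operation is to delete the last character, then keep only the last 4 characters.
On "esvrefs": the first step gives "esvref", and the second then gives "vref".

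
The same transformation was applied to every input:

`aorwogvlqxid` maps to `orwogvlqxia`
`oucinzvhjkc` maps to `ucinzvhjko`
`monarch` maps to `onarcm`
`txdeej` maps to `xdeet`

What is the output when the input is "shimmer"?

In each case the input is transformed by: swap the first and last characters, then delete the first character.
Starting from "shimmer": after the first operation, "rhimmes"; after the second, "himmes".

himmes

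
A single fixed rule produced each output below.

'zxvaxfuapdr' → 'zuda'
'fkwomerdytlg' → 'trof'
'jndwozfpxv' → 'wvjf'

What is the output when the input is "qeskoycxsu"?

uqkc

Each output is the input with this applied: keep one character in every 3, starting at position 1 (positions 1st, 4th, 7th, ...), then sort the characters into reverse alphabetical order.
Doing the same to "qeskoycxsu": "uqkc".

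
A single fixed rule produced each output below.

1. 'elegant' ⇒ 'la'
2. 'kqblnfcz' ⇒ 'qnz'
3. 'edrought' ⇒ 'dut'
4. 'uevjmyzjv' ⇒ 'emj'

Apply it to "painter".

The pattern: keep one character in every 3, starting at position 2 (positions 2nd, 5th, 8th, ...).
On "painter" that produces "at".

at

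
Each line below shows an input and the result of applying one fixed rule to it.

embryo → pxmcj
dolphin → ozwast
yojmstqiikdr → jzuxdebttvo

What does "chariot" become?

Looking at the pairs, the operation is to shift every letter 11 places forward in the alphabet (wrapping around), then delete the last character.
Starting from "chariot": after the first operation, "nslctze"; after the second, "nslctz".
(Check on "yojmstqiikdr": → "jzuxdebttvoc" → "jzuxdebttvo" ✓)

nslctz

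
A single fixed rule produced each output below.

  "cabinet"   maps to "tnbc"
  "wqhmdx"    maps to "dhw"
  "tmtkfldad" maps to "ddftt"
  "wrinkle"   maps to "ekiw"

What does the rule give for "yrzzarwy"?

wazy

Looking at the pairs, the operation is to keep every other character starting from the first (positions 1st, 3rd, 5th, ...), then reverse the string.
Starting from "yrzzarwy": after the first operation, "yzaw"; after the second, "wazy".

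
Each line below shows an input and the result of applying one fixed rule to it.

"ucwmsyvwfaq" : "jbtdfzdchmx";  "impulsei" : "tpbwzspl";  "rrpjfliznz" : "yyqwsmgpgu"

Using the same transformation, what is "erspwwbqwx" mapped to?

ylwzddxied

What's happening: shift every letter 7 places forward in the alphabet (wrapping around), then swap each adjacent pair of characters (1↔2, 3↔4, ...).
For "erspwwbqwx", step one produces "lyzwddixde"; step two turns that into "ylwzddxied".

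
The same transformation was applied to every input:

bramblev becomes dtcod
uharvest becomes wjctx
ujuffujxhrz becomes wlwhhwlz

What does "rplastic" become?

trncu

What's happening: delete the last 3 characters, then shift every letter 2 places forward in the alphabet (wrapping around).
For "rplastic", step one produces "rplas"; step two turns that into "trncu".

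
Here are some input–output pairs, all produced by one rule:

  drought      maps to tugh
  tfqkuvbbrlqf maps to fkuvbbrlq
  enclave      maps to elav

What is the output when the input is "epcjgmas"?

sjgma

What's happening: delete the first 3 characters, then move the last character to the front.
Applying both steps to "epcjgmas": "jgmas", then "sjgma".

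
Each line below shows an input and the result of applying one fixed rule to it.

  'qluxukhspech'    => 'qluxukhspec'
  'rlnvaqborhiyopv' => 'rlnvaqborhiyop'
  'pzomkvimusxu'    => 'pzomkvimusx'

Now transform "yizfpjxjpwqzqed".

yizfpjxjpwqzqe

In each case the input is transformed by: delete the last character.
"yizfpjxjpwqzqed" → "yizfpjxjpwqzqe".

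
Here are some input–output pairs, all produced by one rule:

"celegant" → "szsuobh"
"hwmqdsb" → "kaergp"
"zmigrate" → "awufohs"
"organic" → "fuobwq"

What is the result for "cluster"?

zighsf

The pattern: shift every letter 12 places backward in the alphabet (wrapping around), then delete the first character.
"cluster" → "qzighsf" → "zighsf".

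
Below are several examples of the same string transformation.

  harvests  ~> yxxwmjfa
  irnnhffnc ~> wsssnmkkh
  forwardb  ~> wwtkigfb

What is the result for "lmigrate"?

ywrqnljf

The transformation: shift every letter 5 places forward in the alphabet (wrapping around), then sort the characters into reverse alphabetical order.
Starting from "lmigrate": after the first operation, "qrnlwfyj"; after the second, "ywrqnljf".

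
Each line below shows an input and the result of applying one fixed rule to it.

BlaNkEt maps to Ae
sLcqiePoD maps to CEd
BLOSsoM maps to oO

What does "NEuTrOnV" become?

Uo

The pattern: keep one character in every 3, starting at position 3 (positions 3rd, 6th, 9th, ...), then flip the case of every letter.
On "NEuTrOnV" that produces "Uo".
(Check on "BlaNkEt": → "aE" → "Ae" ✓)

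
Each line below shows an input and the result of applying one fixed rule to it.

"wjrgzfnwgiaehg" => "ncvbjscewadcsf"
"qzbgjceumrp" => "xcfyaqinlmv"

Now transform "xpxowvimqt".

The transformation: shift every letter 4 places backward in the alphabet (wrapping around), then move the first 2 characters to the end (rotate left by 2).
Starting from "xpxowvimqt": after the first operation, "tltksreimp"; after the second, "tksreimptl".

tksreimptl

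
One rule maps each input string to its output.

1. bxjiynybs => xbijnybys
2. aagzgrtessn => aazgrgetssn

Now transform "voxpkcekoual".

ovpxckkeuola

Looking at the pairs, the operation is to swap each adjacent pair of characters (1↔2, 3↔4, ...).
"voxpkcekoual" → "ovpxckkeuola".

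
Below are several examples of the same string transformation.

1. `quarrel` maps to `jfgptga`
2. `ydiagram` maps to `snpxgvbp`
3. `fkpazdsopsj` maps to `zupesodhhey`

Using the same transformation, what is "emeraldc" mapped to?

btgtaprs

Looking at the pairs, the operation is to shift every letter 11 places backward in the alphabet (wrapping around), then swap each adjacent pair of characters (1↔2, 3↔4, ...).
For "emeraldc", step one produces "tbtgpasr"; step two turns that into "btgtaprs".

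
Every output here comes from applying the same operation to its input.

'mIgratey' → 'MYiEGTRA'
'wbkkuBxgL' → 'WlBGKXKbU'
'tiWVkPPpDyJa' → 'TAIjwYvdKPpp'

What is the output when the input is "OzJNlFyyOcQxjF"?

ofZJjXnqLCfoYY

What's happening: take characters alternately from the front and the back (1st, last, 2nd, 2nd-last, ...), then flip the case of every letter.
Starting from "OzJNlFyyOcQxjF": after the first operation, "OFzjJxNQlcFOyy"; after the second, "ofZJjXnqLCfoYY".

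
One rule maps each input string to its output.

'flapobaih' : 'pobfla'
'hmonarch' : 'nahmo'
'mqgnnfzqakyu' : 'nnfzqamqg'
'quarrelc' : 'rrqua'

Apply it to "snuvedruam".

Rule — delete the last 3 characters, then move the first 3 characters to the end (rotate left by 3).
"snuvedruam" → "snuvedr" → "vedrsnu".

vedrsnu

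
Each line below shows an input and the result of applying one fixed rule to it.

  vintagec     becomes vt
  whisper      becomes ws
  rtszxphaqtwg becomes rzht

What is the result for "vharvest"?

Rule — move the last 2 characters to the front (rotate right by 2), then keep one character in every 3, starting at position 3 (positions 3rd, 6th, 9th, ...).
For "vharvest" the result is "vr".

vr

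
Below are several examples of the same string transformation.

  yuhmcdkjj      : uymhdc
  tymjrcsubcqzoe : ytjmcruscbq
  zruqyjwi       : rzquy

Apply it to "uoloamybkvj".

The rule is to delete the last 3 characters, then swap each adjacent pair of characters (1↔2, 3↔4, ...).
"uoloamybkvj" → "uoloamyb" → "ouolmaby".
(Check on "tymjrcsubcqzoe": → "tymjrcsubcq" → "ytjmcruscbq" ✓)

ouolmaby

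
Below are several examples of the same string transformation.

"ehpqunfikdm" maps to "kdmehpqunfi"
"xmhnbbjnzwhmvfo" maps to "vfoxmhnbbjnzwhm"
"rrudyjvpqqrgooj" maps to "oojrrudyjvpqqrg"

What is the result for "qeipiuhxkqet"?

qetqeipiuhxk

What's happening: move the last 3 characters to the front (rotate right by 3).
For "qeipiuhxkqet" the result is "qetqeipiuhxk".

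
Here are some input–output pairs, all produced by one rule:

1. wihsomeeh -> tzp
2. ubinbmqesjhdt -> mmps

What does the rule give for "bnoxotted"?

yzp

Rule — shift every letter 11 places forward in the alphabet (wrapping around), then keep one character in every 3, starting at position 2 (positions 2nd, 5th, 8th, ...).
Starting from "bnoxotted": after the first operation, "myzizeepo"; after the second, "yzp".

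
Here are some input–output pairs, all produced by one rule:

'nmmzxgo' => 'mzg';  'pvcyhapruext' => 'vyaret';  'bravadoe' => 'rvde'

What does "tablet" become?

The transformation: keep every other character starting from the second (positions 2nd, 4th, 6th, ...).
Doing the same to "tablet": "alt".

alt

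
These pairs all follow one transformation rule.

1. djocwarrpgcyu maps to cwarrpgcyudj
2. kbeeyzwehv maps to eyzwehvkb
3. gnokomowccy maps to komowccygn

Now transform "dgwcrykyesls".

crykyeslsdg

Each output is the input with this applied: move the first 3 characters to the end (rotate left by 3), then delete the last character.
On "dgwcrykyesls": the first step gives "crykyeslsdgw", and the second then gives "crykyeslsdg".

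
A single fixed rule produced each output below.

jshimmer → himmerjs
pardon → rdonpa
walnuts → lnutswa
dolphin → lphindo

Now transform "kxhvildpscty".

hvildpsctykx

Looking at the pairs, the operation is to move the first 2 characters to the end (rotate left by 2).
Applying that to "kxhvildpscty" gives "hvildpsctykx".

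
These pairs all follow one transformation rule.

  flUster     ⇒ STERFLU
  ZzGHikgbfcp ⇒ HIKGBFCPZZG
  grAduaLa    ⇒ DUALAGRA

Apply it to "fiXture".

TUREFIX

Each output is the input with this applied: move the first 3 characters to the end (rotate left by 3), then convert every letter to uppercase.
Applying both steps to "fiXture": "turefiX", then "TUREFIX".
(Check on "grAduaLa": → "duaLagrA" → "DUALAGRA" ✓)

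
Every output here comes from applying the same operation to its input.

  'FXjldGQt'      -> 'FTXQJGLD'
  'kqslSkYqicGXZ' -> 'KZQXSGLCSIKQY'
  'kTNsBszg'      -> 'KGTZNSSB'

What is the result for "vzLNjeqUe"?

What's happening: take characters alternately from the front and the back (1st, last, 2nd, 2nd-last, ...), then convert every letter to uppercase.
Starting from "vzLNjeqUe": after the first operation, "vezULqNej"; after the second, "VEZULQNEJ".

VEZULQNEJ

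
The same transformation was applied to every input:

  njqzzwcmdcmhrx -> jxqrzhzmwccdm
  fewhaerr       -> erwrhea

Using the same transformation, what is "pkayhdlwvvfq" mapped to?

What's happening: delete the first character, then take characters alternately from the front and the back (1st, last, 2nd, 2nd-last, ...).
Doing the same to "pkayhdlwvvfq": "kqafyvhvdwl".

kqafyvhvdwl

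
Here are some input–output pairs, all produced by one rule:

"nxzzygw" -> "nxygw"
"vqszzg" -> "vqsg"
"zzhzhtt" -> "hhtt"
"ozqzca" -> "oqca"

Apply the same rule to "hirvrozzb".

hirvrob

In each case the input is transformed by: remove every "z".
"hirvrozzb" → "hirvrob".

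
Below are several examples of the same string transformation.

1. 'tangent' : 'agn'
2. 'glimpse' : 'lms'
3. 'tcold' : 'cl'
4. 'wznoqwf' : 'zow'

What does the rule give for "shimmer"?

The pattern: keep every other character starting from the second (positions 2nd, 4th, 6th, ...).
On "shimmer" that produces "hme".

hme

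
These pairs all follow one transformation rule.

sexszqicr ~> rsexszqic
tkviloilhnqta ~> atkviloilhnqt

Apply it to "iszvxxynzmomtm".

Rule — move the last character to the front.
Applying that to "iszvxxynzmomtm" gives "miszvxxynzmomt".

miszvxxynzmomt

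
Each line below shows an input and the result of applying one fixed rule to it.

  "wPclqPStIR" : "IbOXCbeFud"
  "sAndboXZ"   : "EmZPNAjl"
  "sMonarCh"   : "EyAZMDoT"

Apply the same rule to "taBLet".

FMnxQF

In each case the input is transformed by: flip the case of every letter, then shift every letter 12 places forward in the alphabet (wrapping around).
On "taBLet": the first step gives "TAblET", and the second then gives "FMnxQF".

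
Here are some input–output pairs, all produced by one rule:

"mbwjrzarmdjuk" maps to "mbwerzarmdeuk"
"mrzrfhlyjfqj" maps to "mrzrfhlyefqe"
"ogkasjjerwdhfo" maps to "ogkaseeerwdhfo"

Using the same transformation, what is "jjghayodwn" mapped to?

eeghayodwn

The transformation: replace every "j" with "e".
"jjghayodwn" → "eeghayodwn".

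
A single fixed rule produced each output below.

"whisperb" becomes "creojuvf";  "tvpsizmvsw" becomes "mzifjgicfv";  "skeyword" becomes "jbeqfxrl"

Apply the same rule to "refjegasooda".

nfbbqnerswrt

What's happening: shift every letter 13 places forward in the alphabet (wrapping around) — i.e. ROT13, then swap the front and back halves of the string.
On "refjegasooda": the first step gives "erswrtnfbbqn", and the second then gives "nfbbqnerswrt".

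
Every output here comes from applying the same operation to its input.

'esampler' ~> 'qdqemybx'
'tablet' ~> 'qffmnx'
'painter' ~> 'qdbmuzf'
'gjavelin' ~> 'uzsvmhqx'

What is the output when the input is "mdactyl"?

kxypmof

Rule — shift every letter 12 places forward in the alphabet (wrapping around), then move the last 2 characters to the front (rotate right by 2).
Doing the same to "mdactyl": "kxypmof".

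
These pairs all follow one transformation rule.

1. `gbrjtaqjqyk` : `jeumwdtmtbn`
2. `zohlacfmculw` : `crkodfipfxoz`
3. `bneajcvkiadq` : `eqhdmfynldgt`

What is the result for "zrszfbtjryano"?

What's happening: shift every letter 3 places forward in the alphabet (wrapping around).
Doing the same to "zrszfbtjryano": "cuvciewmubdqr".

cuvciewmubdqr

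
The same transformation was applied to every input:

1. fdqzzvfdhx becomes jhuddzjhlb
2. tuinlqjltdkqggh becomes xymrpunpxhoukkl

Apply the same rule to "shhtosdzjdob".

Each output is the input with this applied: shift every letter 4 places forward in the alphabet (wrapping around).
Applying that to "shhtosdzjdob" gives "wllxswhdnhsf".

wllxswhdnhsf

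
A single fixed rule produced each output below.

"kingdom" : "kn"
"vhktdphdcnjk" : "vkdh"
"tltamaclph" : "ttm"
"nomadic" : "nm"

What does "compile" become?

cm

Rule — keep every other character starting from the first (positions 1st, 3rd, 5th, ...), then delete the last 2 characters.
Applying both steps to "compile": "cmie", then "cm".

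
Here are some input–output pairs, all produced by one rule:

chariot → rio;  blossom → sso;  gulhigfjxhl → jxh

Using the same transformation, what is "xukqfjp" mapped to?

The transformation: move the last character to the front, then keep only the last 3 characters.
Applying both steps to "xukqfjp": "pxukqfj", then "qfj".

qfj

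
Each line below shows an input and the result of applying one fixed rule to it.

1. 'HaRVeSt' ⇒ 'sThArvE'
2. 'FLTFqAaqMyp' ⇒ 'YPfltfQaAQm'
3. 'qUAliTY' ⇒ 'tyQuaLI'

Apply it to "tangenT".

NtTANGE

What's happening: move the last 2 characters to the front (rotate right by 2), then flip the case of every letter.
Starting from "tangenT": after the first operation, "nTtange"; after the second, "NtTANGE".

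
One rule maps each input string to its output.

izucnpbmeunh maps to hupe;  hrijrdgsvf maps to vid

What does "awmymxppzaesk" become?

smxz

Each output is the input with this applied: keep one character in every 3, starting at position 3 (positions 3rd, 6th, 9th, ...), then move the last character to the front.
Working it through for "awmymxppzaesk": intermediate "mxzs", final "smxz".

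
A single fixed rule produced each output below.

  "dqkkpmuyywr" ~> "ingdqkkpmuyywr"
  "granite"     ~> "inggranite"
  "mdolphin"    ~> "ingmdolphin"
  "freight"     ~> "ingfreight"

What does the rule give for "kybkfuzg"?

Each output is the input with this applied: prepend "ing".
Doing the same to "kybkfuzg": "ingkybkfuzg".

ingkybkfuzg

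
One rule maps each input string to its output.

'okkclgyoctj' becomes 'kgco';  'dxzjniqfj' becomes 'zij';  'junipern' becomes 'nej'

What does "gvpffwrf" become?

Looking at the pairs, the operation is to move the first 2 characters to the end (rotate left by 2), then keep one character in every 3, starting at position 1 (positions 1st, 4th, 7th, ...).
Applying both steps to "gvpffwrf": "pffwrfgv", then "pwg".

pwg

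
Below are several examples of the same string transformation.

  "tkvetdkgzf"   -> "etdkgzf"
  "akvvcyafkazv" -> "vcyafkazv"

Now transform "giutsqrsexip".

The pattern: delete the first 3 characters.
So "giutsqrsexip" becomes "tsqrsexip".

tsqrsexip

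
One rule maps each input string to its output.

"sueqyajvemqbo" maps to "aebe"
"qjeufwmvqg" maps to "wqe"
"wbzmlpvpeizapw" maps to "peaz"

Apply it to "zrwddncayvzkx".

Each output is the input with this applied: keep one character in every 3, starting at position 3 (positions 3rd, 6th, 9th, ...), then move the first character to the end.
So "zrwddncayvzkx" becomes "nykw".

nykw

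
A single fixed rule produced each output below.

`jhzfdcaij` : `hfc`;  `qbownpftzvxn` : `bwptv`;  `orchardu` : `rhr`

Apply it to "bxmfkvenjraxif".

xfvnrx

Looking at the pairs, the operation is to delete the last 2 characters, then keep every other character starting from the second (positions 2nd, 4th, 6th, ...).
On "bxmfkvenjraxif": the first step gives "bxmfkvenjrax", and the second then gives "xfvnrx".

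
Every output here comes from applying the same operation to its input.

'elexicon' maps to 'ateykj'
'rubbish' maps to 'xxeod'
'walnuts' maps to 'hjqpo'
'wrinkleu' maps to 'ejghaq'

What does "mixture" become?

Rule — delete the first 2 characters, then shift every letter 4 places backward in the alphabet (wrapping around).
"mixture" → "xture" → "tpqna".

tpqna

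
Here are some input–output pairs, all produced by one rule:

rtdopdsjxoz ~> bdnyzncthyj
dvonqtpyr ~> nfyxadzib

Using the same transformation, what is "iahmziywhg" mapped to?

skrwjsigrq

The pattern: shift every letter 10 places forward in the alphabet (wrapping around).
Doing the same to "iahmziywhg": "skrwjsigrq".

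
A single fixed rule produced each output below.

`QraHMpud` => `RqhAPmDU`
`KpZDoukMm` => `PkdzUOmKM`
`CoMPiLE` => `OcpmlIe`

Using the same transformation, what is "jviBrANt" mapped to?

The transformation: swap each adjacent pair of characters (1↔2, 3↔4, ...), then flip the case of every letter.
"jviBrANt" → "vjBiArtN" → "VJbIaRTn".

VJbIaRTn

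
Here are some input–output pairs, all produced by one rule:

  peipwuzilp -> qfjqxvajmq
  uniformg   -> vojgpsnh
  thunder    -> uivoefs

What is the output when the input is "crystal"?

The transformation: shift every letter 1 place forward in the alphabet (wrapping around).
Doing the same to "crystal": "dsztubm".

dsztubm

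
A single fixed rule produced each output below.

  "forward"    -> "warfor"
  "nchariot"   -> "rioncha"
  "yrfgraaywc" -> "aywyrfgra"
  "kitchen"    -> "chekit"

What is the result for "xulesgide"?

gidxules

In each case the input is transformed by: delete the last character, then move the last 3 characters to the front (rotate right by 3).
"xulesgide" → "xulesgid" → "gidxules".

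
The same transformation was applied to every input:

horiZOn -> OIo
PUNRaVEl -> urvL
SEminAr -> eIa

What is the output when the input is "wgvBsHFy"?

What's happening: keep every other character starting from the second (positions 2nd, 4th, 6th, ...), then flip the case of every letter.
"wgvBsHFy" → "gBHy" → "GbhY".

GbhY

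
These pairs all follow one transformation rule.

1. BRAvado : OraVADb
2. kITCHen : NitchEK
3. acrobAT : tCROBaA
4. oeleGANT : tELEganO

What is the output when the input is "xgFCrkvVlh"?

The rule is to swap the first and last characters, then flip the case of every letter.
Doing the same to "xgFCrkvVlh": "HGfcRKVvLX".
(Check on "oeleGANT": → "TeleGANo" → "tELEganO" ✓)

HGfcRKVvLX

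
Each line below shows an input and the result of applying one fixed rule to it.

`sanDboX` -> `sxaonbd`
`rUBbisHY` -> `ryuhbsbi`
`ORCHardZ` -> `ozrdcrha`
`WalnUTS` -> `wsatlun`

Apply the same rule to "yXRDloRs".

Looking at the pairs, the operation is to take characters alternately from the front and the back (1st, last, 2nd, 2nd-last, ...), then convert every letter to lowercase.
On "yXRDloRs": the first step gives "ysXRRoDl", and the second then gives "ysxrrodl".
(Check on "sanDboX": → "sXaonbD" → "sxaonbd" ✓)

ysxrrodl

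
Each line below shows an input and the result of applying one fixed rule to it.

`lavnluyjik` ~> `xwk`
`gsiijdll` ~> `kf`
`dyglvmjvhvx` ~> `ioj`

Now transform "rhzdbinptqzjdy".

bkvl

The pattern: shift every letter 2 places forward in the alphabet (wrapping around), then keep one character in every 3, starting at position 3 (positions 3rd, 6th, 9th, ...).
"rhzdbinptqzjdy" → "bkvl".
(Check on "gsiijdll": → "iukklfnn" → "kf" ✓)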